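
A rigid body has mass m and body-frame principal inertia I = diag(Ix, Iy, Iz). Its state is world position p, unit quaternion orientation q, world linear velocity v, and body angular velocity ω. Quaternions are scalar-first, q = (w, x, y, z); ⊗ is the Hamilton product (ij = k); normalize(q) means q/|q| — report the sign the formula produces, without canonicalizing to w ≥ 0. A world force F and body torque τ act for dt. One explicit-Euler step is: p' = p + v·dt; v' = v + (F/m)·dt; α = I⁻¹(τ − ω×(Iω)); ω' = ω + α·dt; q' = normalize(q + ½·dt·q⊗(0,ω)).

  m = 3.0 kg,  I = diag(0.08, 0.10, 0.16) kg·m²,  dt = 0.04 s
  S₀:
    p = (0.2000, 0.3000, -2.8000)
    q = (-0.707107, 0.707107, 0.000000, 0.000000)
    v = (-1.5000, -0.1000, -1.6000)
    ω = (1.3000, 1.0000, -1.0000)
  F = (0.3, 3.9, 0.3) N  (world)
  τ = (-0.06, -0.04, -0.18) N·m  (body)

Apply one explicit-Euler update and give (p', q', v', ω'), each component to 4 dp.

p' = (0.1400, 0.2960, -2.8640)
q' = (-0.7250, 0.6882, 0.0000, 0.0283)
v' = (-1.4960, -0.0480, -1.5960)
ω' = (1.3000, 0.9424, -1.0515)

precession coupling ω×(Iω) = (-0.0600, 0.1040, 0.0260)
angular accel α = (0.0000, -1.4400, -1.2875)
ω + α·dt = (1.3000, 0.9424, -1.0515)
q⊗(0,ω) = (-0.9192391, -0.9192391, 0.0000000, 1.4142140)
q' = normalize(q + ½dt·q⊗(0,ω)) = (-0.7250, 0.6882, 0.0000, 0.0283)
new position p' = (0.1400, 0.2960, -2.8640)
v + (F/m)dt = (-1.4960, -0.0480, -1.5960)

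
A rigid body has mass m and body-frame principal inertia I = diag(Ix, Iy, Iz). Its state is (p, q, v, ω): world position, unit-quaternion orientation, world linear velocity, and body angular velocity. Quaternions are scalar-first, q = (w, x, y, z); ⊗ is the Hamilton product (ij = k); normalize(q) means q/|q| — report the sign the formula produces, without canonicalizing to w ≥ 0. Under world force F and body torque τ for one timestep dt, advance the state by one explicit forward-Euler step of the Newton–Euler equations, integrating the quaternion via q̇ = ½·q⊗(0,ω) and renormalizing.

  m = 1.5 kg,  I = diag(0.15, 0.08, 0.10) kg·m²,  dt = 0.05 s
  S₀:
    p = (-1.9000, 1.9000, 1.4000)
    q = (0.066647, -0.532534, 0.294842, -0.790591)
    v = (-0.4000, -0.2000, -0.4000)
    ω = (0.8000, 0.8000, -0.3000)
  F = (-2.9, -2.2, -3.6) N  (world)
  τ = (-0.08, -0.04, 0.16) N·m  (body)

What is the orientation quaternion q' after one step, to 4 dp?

2q̇ = q⊗(0,ω) = (-0.0470237, 0.5973378, -0.7389154, -0.6818949)
q + ½dt·q⊗(0,ω), renormalized = (0.0654, -0.5174, 0.2763, -0.8073)

q' = (0.0654, -0.5174, 0.2763, -0.8073)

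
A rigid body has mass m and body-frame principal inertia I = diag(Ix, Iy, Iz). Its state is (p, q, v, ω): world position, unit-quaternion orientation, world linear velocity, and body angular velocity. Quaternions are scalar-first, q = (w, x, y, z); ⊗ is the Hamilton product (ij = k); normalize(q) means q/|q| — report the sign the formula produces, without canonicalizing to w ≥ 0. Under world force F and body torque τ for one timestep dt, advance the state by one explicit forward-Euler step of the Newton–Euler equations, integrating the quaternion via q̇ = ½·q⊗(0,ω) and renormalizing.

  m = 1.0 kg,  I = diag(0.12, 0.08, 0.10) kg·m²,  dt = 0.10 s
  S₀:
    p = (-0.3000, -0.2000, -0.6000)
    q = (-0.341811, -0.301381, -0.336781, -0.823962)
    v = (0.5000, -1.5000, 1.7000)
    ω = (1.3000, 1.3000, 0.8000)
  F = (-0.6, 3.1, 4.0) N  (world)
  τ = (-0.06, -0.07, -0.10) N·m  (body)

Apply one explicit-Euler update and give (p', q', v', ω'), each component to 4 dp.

linear accel F/m = (-0.6000, 3.1000, 4.0000)
new position p' = (-0.2500, -0.3500, -0.4300)
v' = v + a·dt = (0.4400, -1.1900, 2.1000)
precession coupling ω×(Iω) = (0.0208, 0.0208, -0.0676)
angular accel α = (-0.6733, -1.1350, -0.3240)
ω + α·dt = (1.2327, 1.1865, 0.7676)
Hamilton product q⊗(0,ω) = (1.4887802, 0.3573715, -1.2744001, -0.2274288)
updated quaternion q' = (-0.2660, -0.2821, -0.3985, -0.8312)

p' = (-0.2500, -0.3500, -0.4300)
q' = (-0.2660, -0.2821, -0.3985, -0.8312)
v' = (0.4400, -1.1900, 2.1000)
ω' = (1.2327, 1.1865, 0.7676)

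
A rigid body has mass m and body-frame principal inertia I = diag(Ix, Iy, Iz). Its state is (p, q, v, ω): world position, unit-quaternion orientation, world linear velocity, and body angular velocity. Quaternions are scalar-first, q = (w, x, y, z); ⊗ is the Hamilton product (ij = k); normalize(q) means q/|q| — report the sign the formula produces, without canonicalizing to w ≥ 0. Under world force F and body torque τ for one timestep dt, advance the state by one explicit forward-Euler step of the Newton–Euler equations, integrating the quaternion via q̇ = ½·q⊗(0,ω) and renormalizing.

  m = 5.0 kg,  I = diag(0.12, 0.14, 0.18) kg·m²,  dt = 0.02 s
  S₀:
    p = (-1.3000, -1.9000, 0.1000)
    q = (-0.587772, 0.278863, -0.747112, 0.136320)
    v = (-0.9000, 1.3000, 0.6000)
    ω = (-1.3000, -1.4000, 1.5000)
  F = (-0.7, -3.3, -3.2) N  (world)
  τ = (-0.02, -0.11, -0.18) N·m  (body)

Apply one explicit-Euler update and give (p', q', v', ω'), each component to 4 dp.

gyro term ω×Iω = (-0.0840, 0.1170, 0.0364)
α = I⁻¹(τ − ω×Iω) = (0.5333, -1.6214, -1.2022)
ω' = ω + α·dt = (-1.2893, -1.4324, 1.4760)
q⊗(0,ω) = (-0.8879149, -0.1657164, 0.2273703, -2.2433118)
q + ½dt·q⊗(0,ω), renormalized = (-0.5965, 0.2771, -0.7446, 0.1139)
linear accel F/m = (-0.1400, -0.6600, -0.6400)
p + v·dt = (-1.3180, -1.8740, 0.1120)
new velocity v' = (-0.9028, 1.2868, 0.5872)

p' = (-1.3180, -1.8740, 0.1120)
q' = (-0.5965, 0.2771, -0.7446, 0.1139)
v' = (-0.9028, 1.2868, 0.5872)
ω' = (-1.2893, -1.4324, 1.4760)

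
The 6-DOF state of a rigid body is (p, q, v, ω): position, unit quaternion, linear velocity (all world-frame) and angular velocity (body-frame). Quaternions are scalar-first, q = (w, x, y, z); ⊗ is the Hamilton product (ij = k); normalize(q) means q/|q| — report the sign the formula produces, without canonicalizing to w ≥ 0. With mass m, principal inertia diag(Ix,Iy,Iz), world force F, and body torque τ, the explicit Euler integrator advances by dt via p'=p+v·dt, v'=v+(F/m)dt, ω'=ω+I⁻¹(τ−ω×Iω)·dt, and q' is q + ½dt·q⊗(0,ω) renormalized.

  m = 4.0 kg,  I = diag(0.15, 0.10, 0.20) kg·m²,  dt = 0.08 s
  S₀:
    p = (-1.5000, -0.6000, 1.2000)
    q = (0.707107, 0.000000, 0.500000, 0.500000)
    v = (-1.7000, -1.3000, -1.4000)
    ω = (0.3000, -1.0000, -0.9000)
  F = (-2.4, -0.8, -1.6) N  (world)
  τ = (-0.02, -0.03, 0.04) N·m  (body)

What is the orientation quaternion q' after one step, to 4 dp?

2q̇ = q⊗(0,ω) = (0.9500000, 0.2621321, -0.5571070, -0.7863963)
updated quaternion q' = (0.7440, 0.0105, 0.4770, 0.4678)

q' = (0.7440, 0.0105, 0.4770, 0.4678)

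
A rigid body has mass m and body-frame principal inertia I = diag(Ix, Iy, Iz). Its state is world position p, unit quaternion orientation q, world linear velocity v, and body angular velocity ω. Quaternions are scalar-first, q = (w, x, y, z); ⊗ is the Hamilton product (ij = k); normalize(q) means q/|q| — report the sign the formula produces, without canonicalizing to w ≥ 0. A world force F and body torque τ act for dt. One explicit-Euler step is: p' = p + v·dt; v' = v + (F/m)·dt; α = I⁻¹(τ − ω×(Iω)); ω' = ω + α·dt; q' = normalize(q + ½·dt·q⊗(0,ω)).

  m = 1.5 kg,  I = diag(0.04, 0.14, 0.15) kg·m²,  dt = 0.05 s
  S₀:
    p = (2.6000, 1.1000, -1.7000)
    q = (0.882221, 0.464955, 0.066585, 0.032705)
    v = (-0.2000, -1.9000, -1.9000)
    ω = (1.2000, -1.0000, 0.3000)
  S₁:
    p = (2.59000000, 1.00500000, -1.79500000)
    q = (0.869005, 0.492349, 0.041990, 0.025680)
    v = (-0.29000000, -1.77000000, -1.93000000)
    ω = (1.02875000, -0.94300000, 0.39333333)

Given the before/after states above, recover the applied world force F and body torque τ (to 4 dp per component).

F = (-2.7000, 3.9000, -0.9000)
τ = (-0.1400, 0.1200, 0.1600)

v₁ − v₀ = (-0.09000000, 0.13000000, -0.03000000)
F = m·Δv/dt = (-2.7000, 3.9000, -0.9000)
ω₁ − ω₀ = (-0.17125000, 0.05700000, 0.09333333)
precession coupling = (-0.0030, -0.0396, -0.1200)
τ = I·(Δω/dt) + ω₀×(Iω₀) = (-0.1400, 0.1200, 0.1600)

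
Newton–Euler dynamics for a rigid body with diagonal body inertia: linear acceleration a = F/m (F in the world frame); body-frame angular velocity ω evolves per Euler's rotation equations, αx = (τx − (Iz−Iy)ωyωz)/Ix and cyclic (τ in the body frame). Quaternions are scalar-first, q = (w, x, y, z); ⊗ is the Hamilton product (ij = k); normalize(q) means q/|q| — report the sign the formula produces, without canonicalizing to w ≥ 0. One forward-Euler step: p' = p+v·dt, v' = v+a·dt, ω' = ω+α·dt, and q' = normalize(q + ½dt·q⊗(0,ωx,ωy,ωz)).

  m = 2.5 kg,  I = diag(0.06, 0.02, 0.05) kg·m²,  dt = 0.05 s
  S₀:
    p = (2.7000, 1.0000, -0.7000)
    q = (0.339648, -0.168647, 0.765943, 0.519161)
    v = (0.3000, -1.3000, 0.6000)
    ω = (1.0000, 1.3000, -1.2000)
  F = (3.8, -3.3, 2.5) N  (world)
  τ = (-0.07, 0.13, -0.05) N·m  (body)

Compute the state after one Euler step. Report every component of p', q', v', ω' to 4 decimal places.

p' = (2.7150, 0.9350, -0.6700)
q' = (0.3341, -0.1997, 0.7839, 0.4837)
v' = (0.3760, -1.3660, 0.6500)
ω' = (0.9807, 1.6550, -1.1980)

gyro term ω×Iω = (-0.0468, -0.0120, -0.0520)
α = I⁻¹(τ − ω×Iω) = (-0.3867, 7.1000, 0.0400)
ω + α·dt = (0.9807, 1.6550, -1.1980)
2q̇ = q⊗(0,ω) = (-0.2040857, -1.2543929, 0.7583270, -1.3927617)
updated quaternion q' = (0.3341, -0.1997, 0.7839, 0.4837)
linear accel F/m = (1.5200, -1.3200, 1.0000)
new position p' = (2.7150, 0.9350, -0.6700)
new velocity v' = (0.3760, -1.3660, 0.6500)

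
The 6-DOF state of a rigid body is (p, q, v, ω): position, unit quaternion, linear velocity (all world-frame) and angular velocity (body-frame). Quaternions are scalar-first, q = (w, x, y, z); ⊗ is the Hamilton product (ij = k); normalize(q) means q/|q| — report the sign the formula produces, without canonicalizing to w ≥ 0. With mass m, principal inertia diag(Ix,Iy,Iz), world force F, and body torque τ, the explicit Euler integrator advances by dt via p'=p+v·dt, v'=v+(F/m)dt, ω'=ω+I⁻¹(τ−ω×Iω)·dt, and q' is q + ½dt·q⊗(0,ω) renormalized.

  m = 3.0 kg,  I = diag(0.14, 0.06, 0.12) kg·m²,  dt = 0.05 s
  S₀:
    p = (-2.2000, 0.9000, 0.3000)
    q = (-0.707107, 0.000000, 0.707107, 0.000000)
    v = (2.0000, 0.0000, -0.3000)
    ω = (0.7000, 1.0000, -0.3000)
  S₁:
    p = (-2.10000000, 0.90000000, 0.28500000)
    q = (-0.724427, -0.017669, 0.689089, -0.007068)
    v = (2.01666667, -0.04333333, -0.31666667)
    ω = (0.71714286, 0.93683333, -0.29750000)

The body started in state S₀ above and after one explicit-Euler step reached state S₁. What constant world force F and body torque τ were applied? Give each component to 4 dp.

F = (1.0000, -2.6000, -1.0000)
τ = (0.0300, -0.0800, -0.0500)

rate change Δω = (0.01714286, -0.06316667, 0.00250000)
precession coupling = (-0.0180, -0.0042, -0.0560)
I·α + gyro = (0.0300, -0.0800, -0.0500)
v₁ − v₀ = (0.01666667, -0.04333333, -0.01666667)
applied force F = (1.0000, -2.6000, -1.0000)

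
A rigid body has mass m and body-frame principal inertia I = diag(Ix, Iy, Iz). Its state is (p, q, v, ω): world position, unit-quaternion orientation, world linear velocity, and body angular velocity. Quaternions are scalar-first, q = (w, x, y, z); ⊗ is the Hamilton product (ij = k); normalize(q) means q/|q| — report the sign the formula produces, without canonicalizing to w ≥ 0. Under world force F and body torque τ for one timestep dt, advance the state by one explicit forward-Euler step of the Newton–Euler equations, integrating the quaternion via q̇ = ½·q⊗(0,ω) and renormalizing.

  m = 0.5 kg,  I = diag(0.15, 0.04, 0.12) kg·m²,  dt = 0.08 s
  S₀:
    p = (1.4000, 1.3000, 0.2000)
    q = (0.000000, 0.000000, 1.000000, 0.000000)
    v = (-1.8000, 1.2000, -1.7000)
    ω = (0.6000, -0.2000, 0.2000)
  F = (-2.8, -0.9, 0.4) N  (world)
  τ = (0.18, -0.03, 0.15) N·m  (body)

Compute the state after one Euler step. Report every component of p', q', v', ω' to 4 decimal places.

p' = (1.2560, 1.3960, 0.0640)
q' = (0.0080, 0.0080, 0.9996, -0.0240)
v' = (-2.2480, 1.0560, -1.6360)
ω' = (0.6977, -0.2672, 0.2912)

precession coupling ω×(Iω) = (-0.0032, 0.0036, 0.0132)
angular accel α = (1.2213, -0.8400, 1.1400)
ω + α·dt = (0.6977, -0.2672, 0.2912)
q⊗(0,ω) = (0.2000000, 0.2000000, 0.0000000, -0.6000000)
q' = normalize(q + ½dt·q⊗(0,ω)) = (0.0080, 0.0080, 0.9996, -0.0240)
a = (-5.6000, -1.8000, 0.8000)
new position p' = (1.2560, 1.3960, 0.0640)
v + (F/m)dt = (-2.2480, 1.0560, -1.6360)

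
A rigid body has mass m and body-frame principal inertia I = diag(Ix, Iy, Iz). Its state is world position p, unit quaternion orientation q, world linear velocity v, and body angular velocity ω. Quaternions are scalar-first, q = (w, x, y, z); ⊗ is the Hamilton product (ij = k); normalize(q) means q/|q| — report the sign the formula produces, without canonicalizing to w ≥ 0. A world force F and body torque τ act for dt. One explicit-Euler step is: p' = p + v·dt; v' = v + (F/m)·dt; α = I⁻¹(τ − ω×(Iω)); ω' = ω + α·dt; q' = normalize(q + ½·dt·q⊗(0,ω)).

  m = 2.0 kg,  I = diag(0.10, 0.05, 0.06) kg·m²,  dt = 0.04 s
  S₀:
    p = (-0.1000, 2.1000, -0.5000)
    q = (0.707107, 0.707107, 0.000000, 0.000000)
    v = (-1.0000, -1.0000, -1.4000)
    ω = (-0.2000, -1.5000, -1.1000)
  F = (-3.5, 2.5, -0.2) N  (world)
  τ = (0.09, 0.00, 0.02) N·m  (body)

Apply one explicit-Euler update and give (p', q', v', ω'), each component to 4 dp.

gyro term ω×Iω = (0.0165, 0.0088, -0.0150)
angular accel α = (0.7350, -0.1760, 0.5833)
ω + α·dt = (-0.1706, -1.5070, -1.0767)
2q̇ = q⊗(0,ω) = (0.1414214, -0.1414214, -0.2828428, -1.8384782)
q + ½dt·q⊗(0,ω), renormalized = (0.7094, 0.7038, -0.0057, -0.0367)
p + v·dt = (-0.1400, 2.0600, -0.5560)
v' = v + a·dt = (-1.0700, -0.9500, -1.4040)

p' = (-0.1400, 2.0600, -0.5560)
q' = (0.7094, 0.7038, -0.0057, -0.0367)
v' = (-1.0700, -0.9500, -1.4040)
ω' = (-0.1706, -1.5070, -1.0767)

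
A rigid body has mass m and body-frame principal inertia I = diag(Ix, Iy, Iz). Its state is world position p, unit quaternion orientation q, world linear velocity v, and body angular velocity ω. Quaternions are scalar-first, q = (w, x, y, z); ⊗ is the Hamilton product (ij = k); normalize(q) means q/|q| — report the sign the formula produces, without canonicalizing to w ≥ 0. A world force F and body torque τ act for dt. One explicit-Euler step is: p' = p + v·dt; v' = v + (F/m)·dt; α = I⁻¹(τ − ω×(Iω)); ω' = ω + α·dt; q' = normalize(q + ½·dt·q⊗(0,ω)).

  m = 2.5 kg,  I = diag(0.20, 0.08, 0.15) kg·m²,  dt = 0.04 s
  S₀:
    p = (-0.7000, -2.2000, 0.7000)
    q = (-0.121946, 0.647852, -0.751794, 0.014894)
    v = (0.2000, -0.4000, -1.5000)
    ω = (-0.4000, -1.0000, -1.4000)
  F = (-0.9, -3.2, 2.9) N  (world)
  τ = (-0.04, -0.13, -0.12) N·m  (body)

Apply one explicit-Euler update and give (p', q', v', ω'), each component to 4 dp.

p' = (-0.6920, -2.2160, 0.6400)
q' = (-0.1313, 0.6698, -0.7309, -0.0007)
v' = (0.1856, -0.4512, -1.4536)
ω' = (-0.4276, -1.0790, -1.4192)

(τ − ω×Iω)/I = (-0.6900, -1.9750, -0.4800)
ω' = ω + α·dt = (-0.4276, -1.0790, -1.4192)
2q̇ = q⊗(0,ω) = (-0.4718016, 1.1161840, 1.0229812, -0.7778452)
updated quaternion q' = (-0.1313, 0.6698, -0.7309, -0.0007)
linear accel F/m = (-0.3600, -1.2800, 1.1600)
p' = p + v·dt = (-0.6920, -2.2160, 0.6400)
v + (F/m)dt = (0.1856, -0.4512, -1.4536)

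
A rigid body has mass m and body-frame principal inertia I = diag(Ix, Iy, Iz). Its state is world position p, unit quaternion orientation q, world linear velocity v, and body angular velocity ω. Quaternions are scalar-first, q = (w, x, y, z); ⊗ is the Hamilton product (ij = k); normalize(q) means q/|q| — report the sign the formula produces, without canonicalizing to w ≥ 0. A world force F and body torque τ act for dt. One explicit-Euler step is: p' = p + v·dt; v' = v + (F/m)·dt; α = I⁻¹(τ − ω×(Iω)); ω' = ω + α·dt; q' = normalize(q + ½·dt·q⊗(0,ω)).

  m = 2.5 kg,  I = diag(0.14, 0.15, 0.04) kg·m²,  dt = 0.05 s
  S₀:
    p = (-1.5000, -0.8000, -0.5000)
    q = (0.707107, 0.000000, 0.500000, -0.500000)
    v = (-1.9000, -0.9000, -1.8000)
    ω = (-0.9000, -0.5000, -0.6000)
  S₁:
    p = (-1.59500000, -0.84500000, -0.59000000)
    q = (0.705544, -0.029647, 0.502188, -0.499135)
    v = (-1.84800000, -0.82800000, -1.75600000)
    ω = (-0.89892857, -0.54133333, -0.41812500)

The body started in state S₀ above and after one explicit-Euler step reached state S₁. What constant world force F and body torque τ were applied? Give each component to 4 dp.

F = (2.6000, 3.6000, 2.2000)
τ = (-0.0300, -0.0700, 0.1500)

Δv = v₁−v₀ = (0.05200000, 0.07200000, 0.04400000)
applied force F = (2.6000, 3.6000, 2.2000)
rate change Δω = (0.00107143, -0.04133333, 0.18187500)
ω₀×(Iω₀) = (-0.0330, 0.0540, 0.0045)
τ = I·(Δω/dt) + ω₀×(Iω₀) = (-0.0300, -0.0700, 0.1500)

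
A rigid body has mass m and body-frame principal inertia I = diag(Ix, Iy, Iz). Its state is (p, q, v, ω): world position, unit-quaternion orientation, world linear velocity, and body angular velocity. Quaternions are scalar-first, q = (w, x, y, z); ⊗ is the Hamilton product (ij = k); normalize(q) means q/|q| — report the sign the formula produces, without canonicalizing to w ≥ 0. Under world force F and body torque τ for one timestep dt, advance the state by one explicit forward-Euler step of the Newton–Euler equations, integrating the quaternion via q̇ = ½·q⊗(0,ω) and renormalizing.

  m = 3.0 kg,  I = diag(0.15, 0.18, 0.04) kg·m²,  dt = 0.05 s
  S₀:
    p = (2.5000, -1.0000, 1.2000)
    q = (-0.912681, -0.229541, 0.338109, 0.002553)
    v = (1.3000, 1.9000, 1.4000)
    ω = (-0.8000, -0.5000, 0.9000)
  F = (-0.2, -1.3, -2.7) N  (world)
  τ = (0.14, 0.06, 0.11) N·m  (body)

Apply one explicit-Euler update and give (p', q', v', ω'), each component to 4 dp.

p' = (2.5650, -0.9050, 1.2700)
q' = (-0.9126, -0.2035, 0.3544, -0.0083)
v' = (1.2967, 1.8783, 1.3550)
ω' = (-0.7743, -0.4613, 1.0225)

angular accel α = (0.5133, 0.7733, 2.4500)
ω' = ω + α·dt = (-0.7743, -0.4613, 1.0225)
q⊗(0,ω) = (-0.0168760, 1.0357194, 0.6608850, -0.4361552)
q' = normalize(q + ½dt·q⊗(0,ω)) = (-0.9126, -0.2035, 0.3544, -0.0083)
linear accel F/m = (-0.0667, -0.4333, -0.9000)
new position p' = (2.5650, -0.9050, 1.2700)
new velocity v' = (1.2967, 1.8783, 1.3550)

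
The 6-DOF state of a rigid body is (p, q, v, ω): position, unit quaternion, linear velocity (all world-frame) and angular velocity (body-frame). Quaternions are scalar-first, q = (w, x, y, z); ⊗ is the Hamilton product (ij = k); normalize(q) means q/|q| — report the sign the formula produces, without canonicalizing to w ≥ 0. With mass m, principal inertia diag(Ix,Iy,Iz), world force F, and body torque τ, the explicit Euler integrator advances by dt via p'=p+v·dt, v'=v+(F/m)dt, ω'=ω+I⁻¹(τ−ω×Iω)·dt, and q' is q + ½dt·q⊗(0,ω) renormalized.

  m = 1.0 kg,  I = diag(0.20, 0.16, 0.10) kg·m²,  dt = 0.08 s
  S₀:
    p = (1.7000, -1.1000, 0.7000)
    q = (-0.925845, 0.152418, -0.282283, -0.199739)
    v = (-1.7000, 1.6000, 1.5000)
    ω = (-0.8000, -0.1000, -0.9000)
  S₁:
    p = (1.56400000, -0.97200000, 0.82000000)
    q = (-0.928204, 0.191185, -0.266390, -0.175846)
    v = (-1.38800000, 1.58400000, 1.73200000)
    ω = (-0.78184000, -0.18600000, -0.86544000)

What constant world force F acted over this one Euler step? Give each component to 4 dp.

F = (3.9000, -0.2000, 2.9000)

velocity change Δv = (0.31200000, -0.01600000, 0.23200000)
F = m·Δv/dt = (3.9000, -0.2000, 2.9000)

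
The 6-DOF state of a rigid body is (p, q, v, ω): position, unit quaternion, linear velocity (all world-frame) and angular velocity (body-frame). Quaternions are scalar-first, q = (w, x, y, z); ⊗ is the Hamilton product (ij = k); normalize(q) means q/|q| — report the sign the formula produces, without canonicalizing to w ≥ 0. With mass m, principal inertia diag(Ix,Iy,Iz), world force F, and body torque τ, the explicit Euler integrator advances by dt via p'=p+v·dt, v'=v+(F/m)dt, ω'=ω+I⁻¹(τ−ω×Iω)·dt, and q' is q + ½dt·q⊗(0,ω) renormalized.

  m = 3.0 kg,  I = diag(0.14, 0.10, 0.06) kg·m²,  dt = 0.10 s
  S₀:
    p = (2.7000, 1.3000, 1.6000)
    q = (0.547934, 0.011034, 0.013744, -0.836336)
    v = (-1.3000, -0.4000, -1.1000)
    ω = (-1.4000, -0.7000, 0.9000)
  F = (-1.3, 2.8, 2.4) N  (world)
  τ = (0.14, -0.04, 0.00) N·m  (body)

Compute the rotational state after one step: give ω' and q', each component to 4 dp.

ω' = (-1.3180, -0.6392, 0.9653)
q' = (0.5844, -0.0557, 0.0524, -0.8078)

ω×(Iω) gyroscopic = (0.0252, -0.1008, -0.0392)
α = I⁻¹(τ − ω×Iω) = (0.8200, 0.6080, 0.6533)
new body rate ω' = (-1.3180, -0.6392, 0.9653)
2q̇ = q⊗(0,ω) = (0.7777708, -1.3401732, 0.7773860, 0.5046584)
updated quaternion q' = (0.5844, -0.0557, 0.0524, -0.8078)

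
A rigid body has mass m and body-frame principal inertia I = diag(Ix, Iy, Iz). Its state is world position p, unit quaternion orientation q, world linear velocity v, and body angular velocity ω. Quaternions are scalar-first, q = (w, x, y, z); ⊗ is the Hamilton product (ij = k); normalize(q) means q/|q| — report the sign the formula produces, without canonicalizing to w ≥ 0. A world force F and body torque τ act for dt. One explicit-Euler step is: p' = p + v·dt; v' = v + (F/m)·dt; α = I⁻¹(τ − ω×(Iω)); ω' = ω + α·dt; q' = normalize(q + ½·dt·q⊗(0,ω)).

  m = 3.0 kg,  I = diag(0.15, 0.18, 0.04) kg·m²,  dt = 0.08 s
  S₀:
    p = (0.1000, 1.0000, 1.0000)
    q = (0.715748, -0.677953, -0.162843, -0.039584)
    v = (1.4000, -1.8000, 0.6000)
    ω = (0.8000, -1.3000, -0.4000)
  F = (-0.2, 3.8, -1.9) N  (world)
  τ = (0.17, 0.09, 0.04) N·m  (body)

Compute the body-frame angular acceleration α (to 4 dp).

α = (1.6187, 0.6956, 1.7800)

ω×(Iω) gyroscopic = (-0.0728, -0.0352, -0.0312)
α = I⁻¹(τ − ω×Iω) = (1.6187, 0.6956, 1.7800)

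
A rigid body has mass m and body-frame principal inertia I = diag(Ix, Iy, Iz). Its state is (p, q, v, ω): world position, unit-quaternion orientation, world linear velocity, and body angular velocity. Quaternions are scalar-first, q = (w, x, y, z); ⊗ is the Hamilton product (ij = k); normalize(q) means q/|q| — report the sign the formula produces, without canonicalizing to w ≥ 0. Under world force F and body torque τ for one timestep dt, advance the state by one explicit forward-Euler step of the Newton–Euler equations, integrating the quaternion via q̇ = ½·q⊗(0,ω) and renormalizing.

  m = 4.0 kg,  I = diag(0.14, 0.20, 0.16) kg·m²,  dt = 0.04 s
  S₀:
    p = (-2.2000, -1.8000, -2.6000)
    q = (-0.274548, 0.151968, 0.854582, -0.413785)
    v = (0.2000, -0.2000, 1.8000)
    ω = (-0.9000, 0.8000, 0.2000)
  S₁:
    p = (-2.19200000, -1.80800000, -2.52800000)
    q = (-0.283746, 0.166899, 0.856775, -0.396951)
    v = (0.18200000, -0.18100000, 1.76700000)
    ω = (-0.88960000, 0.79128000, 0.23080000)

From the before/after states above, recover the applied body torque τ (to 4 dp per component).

τ = (0.0300, -0.0400, 0.0800)

Δω = ω₁−ω₀ = (0.01040000, -0.00872000, 0.03080000)
I·α + gyro = (0.0300, -0.0400, 0.0800)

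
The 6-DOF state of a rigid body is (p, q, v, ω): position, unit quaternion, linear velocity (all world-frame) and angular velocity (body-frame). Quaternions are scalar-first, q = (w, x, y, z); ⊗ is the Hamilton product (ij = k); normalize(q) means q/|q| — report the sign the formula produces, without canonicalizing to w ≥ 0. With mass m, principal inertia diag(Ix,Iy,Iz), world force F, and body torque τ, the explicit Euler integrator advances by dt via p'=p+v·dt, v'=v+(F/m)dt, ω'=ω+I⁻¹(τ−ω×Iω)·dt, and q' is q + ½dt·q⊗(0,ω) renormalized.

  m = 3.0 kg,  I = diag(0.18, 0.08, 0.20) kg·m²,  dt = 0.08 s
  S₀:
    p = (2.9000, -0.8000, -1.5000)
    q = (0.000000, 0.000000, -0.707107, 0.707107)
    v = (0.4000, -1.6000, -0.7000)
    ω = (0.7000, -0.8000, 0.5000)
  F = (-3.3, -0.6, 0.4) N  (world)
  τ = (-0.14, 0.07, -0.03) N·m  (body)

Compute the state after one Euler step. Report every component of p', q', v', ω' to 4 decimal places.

α = I⁻¹(τ − ω×Iω) = (-0.5111, 0.9625, -0.4300)
new body rate ω' = (0.6591, -0.7230, 0.4656)
Hamilton product q⊗(0,ω) = (-0.9192391, 0.2121321, 0.4949749, 0.4949749)
q' = normalize(q + ½dt·q⊗(0,ω)) = (-0.0367, 0.0085, -0.6866, 0.7261)
new position p' = (2.9320, -0.9280, -1.5560)
v' = v + a·dt = (0.3120, -1.6160, -0.6893)

p' = (2.9320, -0.9280, -1.5560)
q' = (-0.0367, 0.0085, -0.6866, 0.7261)
v' = (0.3120, -1.6160, -0.6893)
ω' = (0.6591, -0.7230, 0.4656)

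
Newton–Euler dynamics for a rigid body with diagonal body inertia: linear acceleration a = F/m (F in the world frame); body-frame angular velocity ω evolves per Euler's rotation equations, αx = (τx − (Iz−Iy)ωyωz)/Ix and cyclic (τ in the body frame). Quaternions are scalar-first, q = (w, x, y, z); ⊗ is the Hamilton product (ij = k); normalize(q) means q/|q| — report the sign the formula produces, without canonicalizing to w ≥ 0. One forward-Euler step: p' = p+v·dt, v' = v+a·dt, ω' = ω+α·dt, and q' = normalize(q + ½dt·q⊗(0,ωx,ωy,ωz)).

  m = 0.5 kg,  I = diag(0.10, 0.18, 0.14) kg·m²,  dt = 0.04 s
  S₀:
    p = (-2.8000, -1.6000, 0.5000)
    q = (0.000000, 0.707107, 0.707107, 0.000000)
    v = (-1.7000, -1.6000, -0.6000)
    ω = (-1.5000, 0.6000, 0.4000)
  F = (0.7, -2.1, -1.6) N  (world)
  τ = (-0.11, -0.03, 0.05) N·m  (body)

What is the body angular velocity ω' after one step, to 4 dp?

ω' = (-1.5402, 0.5880, 0.4349)

α = I⁻¹(τ − ω×Iω) = (-1.0040, -0.3000, 0.8714)
ω' = ω + α·dt = (-1.5402, 0.5880, 0.4349)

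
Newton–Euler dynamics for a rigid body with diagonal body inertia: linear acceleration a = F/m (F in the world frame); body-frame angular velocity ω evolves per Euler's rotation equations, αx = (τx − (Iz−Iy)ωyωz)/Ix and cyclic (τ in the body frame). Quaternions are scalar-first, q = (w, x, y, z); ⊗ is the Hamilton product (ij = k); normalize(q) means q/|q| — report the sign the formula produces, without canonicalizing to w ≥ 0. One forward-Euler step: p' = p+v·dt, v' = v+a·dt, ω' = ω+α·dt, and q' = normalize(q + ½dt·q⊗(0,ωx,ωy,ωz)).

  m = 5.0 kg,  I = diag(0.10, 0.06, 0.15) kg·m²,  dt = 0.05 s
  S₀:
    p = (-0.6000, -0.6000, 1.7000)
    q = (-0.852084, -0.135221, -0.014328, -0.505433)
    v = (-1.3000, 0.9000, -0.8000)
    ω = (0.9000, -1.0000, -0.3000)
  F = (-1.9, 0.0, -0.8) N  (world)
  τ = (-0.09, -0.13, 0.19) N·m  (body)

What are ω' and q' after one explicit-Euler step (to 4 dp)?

ω' = (0.8415, -1.1196, -0.2487)
q' = (-0.8527, -0.1668, -0.0054, -0.4950)

precession coupling ω×(Iω) = (0.0270, 0.0135, 0.0360)
angular accel α = (-1.1700, -2.3917, 1.0267)
ω + α·dt = (0.8415, -1.1196, -0.2487)
q⊗(0,ω) = (-0.0442590, -1.2680102, 0.3566280, 0.4037414)
q + ½dt·q⊗(0,ω), renormalized = (-0.8527, -0.1668, -0.0054, -0.4950)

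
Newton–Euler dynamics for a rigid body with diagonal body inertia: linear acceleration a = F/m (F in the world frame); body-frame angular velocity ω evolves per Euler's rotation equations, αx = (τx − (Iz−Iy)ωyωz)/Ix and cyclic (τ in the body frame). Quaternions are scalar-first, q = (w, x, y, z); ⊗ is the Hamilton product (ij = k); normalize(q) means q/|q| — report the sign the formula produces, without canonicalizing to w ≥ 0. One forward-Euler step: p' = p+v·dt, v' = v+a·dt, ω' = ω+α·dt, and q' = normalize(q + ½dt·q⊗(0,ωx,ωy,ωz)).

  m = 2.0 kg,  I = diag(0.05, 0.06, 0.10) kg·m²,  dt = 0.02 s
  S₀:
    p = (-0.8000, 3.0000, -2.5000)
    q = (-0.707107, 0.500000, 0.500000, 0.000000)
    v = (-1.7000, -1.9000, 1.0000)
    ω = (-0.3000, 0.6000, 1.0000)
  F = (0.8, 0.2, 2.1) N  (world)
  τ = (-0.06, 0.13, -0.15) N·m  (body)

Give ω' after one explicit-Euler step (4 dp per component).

ω×(Iω) gyroscopic = (0.0240, 0.0150, -0.0018)
angular accel α = (-1.6800, 1.9167, -1.4820)
new body rate ω' = (-0.3336, 0.6383, 0.9704)

ω' = (-0.3336, 0.6383, 0.9704)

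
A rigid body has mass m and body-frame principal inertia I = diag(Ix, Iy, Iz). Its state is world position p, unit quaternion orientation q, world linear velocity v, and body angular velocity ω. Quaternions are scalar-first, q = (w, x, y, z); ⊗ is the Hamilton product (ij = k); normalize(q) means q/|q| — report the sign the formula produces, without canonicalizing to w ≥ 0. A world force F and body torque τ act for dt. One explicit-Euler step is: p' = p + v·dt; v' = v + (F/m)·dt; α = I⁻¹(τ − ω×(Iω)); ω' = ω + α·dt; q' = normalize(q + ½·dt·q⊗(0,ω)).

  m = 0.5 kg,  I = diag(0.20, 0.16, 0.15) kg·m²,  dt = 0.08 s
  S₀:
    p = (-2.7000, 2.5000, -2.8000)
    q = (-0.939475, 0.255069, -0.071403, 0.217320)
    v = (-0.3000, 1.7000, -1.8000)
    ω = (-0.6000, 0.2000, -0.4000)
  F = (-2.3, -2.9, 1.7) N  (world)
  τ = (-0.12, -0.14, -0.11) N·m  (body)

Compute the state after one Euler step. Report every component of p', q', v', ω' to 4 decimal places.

precession coupling ω×(Iω) = (0.0008, 0.0120, 0.0048)
(τ − ω×Iω)/I = (-0.6040, -0.9500, -0.7653)
ω + α·dt = (-0.6483, 0.1240, -0.4612)
Hamilton product q⊗(0,ω) = (0.2542500, 0.5487822, -0.2162594, 0.3839620)
q' = normalize(q + ½dt·q⊗(0,ω)) = (-0.9289, 0.2769, -0.0800, 0.2326)
p + v·dt = (-2.7240, 2.6360, -2.9440)
new velocity v' = (-0.6680, 1.2360, -1.5280)

p' = (-2.7240, 2.6360, -2.9440)
q' = (-0.9289, 0.2769, -0.0800, 0.2326)
v' = (-0.6680, 1.2360, -1.5280)
ω' = (-0.6483, 0.1240, -0.4612)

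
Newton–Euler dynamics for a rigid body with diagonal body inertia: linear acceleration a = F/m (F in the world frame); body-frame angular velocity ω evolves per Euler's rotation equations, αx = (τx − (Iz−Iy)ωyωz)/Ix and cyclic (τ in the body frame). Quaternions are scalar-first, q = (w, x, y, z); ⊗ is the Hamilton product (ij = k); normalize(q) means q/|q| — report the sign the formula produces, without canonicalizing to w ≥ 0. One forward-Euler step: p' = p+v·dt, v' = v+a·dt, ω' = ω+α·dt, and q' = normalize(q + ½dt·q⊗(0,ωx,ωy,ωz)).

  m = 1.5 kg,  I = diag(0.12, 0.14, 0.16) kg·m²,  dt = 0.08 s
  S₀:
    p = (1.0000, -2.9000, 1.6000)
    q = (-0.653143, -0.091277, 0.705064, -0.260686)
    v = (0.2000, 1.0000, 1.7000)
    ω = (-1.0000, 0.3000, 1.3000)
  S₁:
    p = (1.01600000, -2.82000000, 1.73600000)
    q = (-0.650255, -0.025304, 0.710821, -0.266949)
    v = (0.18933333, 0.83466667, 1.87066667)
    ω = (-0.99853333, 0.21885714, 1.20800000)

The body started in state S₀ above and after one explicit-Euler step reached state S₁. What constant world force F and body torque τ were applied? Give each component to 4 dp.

F = (-0.2000, -3.1000, 3.2000)
τ = (0.0100, -0.0900, -0.1900)

Δω = ω₁−ω₀ = (0.00146667, -0.08114286, -0.09200000)
I·α + gyro = (0.0100, -0.0900, -0.1900)
velocity change Δv = (-0.01066667, -0.16533333, 0.17066667)
m·(v₁−v₀)/dt = (-0.2000, -3.1000, 3.2000)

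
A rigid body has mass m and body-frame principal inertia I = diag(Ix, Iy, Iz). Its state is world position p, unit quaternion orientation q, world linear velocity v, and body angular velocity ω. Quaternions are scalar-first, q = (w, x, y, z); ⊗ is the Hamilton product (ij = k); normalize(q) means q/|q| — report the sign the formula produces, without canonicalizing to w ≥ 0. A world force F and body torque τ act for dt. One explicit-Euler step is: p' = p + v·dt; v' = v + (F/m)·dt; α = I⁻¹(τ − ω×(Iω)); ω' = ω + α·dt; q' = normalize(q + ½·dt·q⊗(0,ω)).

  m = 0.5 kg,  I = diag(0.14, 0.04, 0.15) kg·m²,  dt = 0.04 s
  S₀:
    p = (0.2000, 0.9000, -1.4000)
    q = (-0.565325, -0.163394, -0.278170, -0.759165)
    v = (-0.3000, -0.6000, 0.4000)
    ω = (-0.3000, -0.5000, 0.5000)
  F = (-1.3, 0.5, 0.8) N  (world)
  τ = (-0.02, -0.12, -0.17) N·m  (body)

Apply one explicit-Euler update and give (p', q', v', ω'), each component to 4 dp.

p' = (0.1880, 0.8760, -1.3840)
q' = (-0.5614, -0.1704, -0.2663, -0.7648)
v' = (-0.4040, -0.5600, 0.4640)
ω' = (-0.2979, -0.6215, 0.4587)

p' = p + v·dt = (0.1880, 0.8760, -1.3840)
new velocity v' = (-0.4040, -0.5600, 0.4640)
ω×(Iω) gyroscopic = (-0.0275, 0.0015, -0.0150)
α = I⁻¹(τ − ω×Iω) = (0.0536, -3.0375, -1.0333)
ω + α·dt = (-0.2979, -0.6215, 0.4587)
Hamilton product q⊗(0,ω) = (0.1914793, -0.3490700, 0.5921090, -0.2844165)
updated quaternion q' = (-0.5614, -0.1704, -0.2663, -0.7648)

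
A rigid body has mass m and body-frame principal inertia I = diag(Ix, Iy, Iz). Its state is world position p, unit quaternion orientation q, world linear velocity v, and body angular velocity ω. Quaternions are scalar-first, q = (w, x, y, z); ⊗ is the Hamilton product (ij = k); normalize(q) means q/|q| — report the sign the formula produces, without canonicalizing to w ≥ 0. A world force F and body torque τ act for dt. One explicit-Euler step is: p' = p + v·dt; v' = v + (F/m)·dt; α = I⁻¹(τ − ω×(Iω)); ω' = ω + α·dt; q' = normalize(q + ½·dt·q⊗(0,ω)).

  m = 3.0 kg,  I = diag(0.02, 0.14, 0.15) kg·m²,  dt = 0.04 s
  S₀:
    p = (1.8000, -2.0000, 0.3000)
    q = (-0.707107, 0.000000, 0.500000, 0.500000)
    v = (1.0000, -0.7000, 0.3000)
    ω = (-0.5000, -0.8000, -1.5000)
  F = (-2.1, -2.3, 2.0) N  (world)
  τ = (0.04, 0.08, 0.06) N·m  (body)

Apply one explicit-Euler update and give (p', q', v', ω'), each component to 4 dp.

a = (-0.7000, -0.7667, 0.6667)
p + v·dt = (1.8400, -2.0280, 0.3120)
v' = v + a·dt = (0.9720, -0.7307, 0.3267)
(τ − ω×Iω)/I = (1.4000, 1.2679, 0.0800)
ω + α·dt = (-0.4440, -0.7493, -1.4968)
q⊗(0,ω) = (1.1500000, 0.0035535, 0.3156856, 1.3106605)
q + ½dt·q⊗(0,ω), renormalized = (-0.6837, 0.0001, 0.5060, 0.5259)

p' = (1.8400, -2.0280, 0.3120)
q' = (-0.6837, 0.0001, 0.5060, 0.5259)
v' = (0.9720, -0.7307, 0.3267)
ω' = (-0.4440, -0.7493, -1.4968)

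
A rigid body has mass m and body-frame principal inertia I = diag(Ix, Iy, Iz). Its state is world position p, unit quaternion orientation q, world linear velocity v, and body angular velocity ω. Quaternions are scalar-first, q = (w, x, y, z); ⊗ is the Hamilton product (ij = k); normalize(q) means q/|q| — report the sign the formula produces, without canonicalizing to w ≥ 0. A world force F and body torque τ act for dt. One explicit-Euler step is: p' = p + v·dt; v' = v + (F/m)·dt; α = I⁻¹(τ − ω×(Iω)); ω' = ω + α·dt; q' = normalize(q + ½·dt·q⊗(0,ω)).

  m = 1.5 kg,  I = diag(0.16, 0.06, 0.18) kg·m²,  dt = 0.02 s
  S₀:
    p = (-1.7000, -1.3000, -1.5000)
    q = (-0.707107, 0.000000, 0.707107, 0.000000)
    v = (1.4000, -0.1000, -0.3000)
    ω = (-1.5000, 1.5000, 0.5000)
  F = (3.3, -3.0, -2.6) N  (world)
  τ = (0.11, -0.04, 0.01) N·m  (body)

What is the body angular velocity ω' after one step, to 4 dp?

precession coupling ω×(Iω) = (0.0900, 0.0150, 0.2250)
α = I⁻¹(τ − ω×Iω) = (0.1250, -0.9167, -1.1944)
new body rate ω' = (-1.4975, 1.4817, 0.4761)

ω' = (-1.4975, 1.4817, 0.4761)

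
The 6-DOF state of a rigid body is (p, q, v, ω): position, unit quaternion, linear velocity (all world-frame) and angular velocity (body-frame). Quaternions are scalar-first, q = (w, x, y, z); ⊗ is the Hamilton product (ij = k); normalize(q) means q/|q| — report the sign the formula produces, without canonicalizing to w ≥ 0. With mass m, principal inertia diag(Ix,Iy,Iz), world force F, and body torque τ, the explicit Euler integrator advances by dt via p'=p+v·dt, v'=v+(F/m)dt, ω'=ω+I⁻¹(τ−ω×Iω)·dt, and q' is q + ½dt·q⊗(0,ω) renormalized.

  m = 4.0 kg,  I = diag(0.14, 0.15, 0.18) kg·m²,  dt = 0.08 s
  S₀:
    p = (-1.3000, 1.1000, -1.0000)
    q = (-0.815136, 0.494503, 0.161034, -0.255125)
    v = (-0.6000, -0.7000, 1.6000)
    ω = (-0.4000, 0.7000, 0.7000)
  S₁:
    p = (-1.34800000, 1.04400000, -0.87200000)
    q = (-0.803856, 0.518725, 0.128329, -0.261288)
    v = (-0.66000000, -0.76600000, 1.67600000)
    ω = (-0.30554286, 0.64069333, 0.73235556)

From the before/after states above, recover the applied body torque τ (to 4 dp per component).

τ = (0.1800, -0.1000, 0.0700)

rate change Δω = (0.09445714, -0.05930667, 0.03235556)
ω₀×(Iω₀) = (0.0147, 0.0112, -0.0028)
applied torque τ = (0.1800, -0.1000, 0.0700)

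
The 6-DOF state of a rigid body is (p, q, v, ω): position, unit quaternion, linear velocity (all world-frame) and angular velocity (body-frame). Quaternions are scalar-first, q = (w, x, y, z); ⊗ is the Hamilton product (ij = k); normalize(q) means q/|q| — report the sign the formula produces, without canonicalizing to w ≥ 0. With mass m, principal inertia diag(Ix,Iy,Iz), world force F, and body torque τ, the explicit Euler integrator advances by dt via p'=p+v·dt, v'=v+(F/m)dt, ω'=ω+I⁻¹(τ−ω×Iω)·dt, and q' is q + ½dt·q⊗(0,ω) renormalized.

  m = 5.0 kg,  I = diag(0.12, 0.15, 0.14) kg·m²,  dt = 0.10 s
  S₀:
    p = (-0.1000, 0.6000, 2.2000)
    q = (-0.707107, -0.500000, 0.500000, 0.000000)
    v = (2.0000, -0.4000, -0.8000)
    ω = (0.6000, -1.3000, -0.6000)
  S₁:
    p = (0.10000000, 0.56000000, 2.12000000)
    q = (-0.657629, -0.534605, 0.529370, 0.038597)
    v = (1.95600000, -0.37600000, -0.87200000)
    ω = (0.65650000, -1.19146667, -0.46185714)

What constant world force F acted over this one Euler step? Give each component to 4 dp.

Δv = v₁−v₀ = (-0.04400000, 0.02400000, -0.07200000)
F = m·Δv/dt = (-2.2000, 1.2000, -3.6000)

F = (-2.2000, 1.2000, -3.6000)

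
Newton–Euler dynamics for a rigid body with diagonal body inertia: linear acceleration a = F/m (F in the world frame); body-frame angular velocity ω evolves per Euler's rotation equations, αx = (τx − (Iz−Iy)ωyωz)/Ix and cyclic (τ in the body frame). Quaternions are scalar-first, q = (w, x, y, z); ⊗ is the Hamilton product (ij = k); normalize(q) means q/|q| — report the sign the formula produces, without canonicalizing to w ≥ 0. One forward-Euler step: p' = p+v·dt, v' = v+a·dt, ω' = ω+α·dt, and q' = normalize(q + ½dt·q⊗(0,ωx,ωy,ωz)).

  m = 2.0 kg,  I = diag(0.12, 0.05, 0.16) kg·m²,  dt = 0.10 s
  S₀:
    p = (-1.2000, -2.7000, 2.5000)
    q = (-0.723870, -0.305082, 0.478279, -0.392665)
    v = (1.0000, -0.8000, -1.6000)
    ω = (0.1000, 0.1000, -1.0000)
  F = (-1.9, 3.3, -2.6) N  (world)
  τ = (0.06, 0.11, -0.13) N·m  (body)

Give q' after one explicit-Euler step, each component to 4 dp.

q⊗(0,ω) = (-0.4099847, -0.5113995, -0.4167355, 0.6455339)
q + ½dt·q⊗(0,ω), renormalized = (-0.7434, -0.3302, 0.4569, -0.3599)

q' = (-0.7434, -0.3302, 0.4569, -0.3599)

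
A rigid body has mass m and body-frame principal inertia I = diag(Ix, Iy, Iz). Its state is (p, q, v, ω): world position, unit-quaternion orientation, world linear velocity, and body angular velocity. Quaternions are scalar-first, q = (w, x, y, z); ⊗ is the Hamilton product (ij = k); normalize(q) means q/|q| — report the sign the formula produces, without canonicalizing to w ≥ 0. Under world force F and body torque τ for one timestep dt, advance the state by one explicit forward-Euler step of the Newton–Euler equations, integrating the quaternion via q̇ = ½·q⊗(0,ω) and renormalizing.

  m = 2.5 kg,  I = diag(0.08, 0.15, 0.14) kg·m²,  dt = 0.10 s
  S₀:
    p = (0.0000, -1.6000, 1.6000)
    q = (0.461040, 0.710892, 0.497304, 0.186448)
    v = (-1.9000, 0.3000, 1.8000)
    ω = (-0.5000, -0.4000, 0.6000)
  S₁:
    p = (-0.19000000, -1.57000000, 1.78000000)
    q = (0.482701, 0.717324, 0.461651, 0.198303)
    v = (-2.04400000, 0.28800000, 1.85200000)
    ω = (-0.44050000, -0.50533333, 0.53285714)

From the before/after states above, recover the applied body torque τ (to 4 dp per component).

τ = (0.0500, -0.1400, -0.0800)

Δω = ω₁−ω₀ = (0.05950000, -0.10533333, -0.06714286)
ω₀×(Iω₀) = (0.0024, 0.0180, 0.0140)
applied torque τ = (0.0500, -0.1400, -0.0800)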